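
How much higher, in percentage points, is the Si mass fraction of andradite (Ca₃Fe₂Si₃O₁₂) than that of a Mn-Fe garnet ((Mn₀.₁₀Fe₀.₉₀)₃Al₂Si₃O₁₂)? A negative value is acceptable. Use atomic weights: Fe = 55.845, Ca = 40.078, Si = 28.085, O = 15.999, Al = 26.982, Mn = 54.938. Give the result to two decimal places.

-0.36 percentage points

Si in Ca₃Fe₂Si₃O₁₂: molar mass 508.167 g/mol; 3×28.085 = 84.255 g → 16.58 wt%.
Si in (Mn₀.₁₀Fe₀.₉₀)₃Al₂Si₃O₁₂: molar mass 497.470 g/mol; 3×28.085 = 84.255 g → 16.94 wt%.
Difference = 16.58 − 16.94 = -0.36 percentage points.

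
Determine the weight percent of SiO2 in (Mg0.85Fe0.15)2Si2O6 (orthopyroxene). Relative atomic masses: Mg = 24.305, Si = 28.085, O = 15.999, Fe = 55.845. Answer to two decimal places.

M((Mg0.85Fe0.15)2Si2O6) = 210.236 g/mol; M(SiO2) = 60.083 g/mol.
Moles SiO2 per formula unit = 2 Si ÷ 1 = 2.0000.
SiO2 fraction = (2.0000 × 60.083) / 210.236 = 120.166/210.236 = 0.5716.

57.16 wt%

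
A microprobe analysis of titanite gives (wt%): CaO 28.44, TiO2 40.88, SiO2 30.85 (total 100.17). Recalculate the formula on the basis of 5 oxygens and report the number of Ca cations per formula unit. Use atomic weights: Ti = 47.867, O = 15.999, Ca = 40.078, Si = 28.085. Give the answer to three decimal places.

0.991 Ca apfu

28.44 wt% CaO ÷ 56.077 g/mol = 0.50716 mol, giving 0.50716 Ca and 0.50716 O.
40.88 wt% TiO2 ÷ 79.865 g/mol = 0.51186 mol, giving 0.51186 Ti and 1.02372 O.
30.85 wt% SiO2 ÷ 60.083 g/mol = 0.51346 mol, giving 0.51346 Si and 1.02692 O.
Oxygen sums to 2.55780; scaling by 5/2.55780 = 1.95480 puts the formula on 5 O.
Ca: 0.50716 × 1.95480 = 0.991 atoms per formula unit.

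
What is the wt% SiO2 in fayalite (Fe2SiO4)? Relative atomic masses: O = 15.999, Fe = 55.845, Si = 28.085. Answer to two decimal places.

29.49 wt%

Molar mass of Fe2SiO4 = 2*55.845 + 1*28.085 + 4*15.999 = 203.771 g/mol.
Each formula unit contains 1 Si, equivalent to 1/1 = 1.0000 mol SiO2.
M(SiO2) = 1×28.085 + 2×15.999 = 60.083 g/mol.
Mass of SiO2 per formula unit = 1.0000 × 60.083 = 60.083 g.
SiO2 wt% = 60.083 / 203.771 × 100 = 29.49%.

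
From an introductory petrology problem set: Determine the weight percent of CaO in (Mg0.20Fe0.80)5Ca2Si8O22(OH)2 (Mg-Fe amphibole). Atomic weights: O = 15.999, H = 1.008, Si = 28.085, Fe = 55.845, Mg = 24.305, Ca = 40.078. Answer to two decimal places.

11.95 wt%

Molar mass of (Mg0.20Fe0.80)5Ca2Si8O22(OH)2 = 1·24.305 + 4·55.845 + 2·40.078 + 8·28.085 + 24·15.999 + 2·1.008 = 938.513 g/mol.
Each formula unit contains 2 Ca, equivalent to 2/1 = 2.0000 mol CaO.
M(CaO) = 1×40.078 + 1×15.999 = 56.077 g/mol.
Mass of CaO per formula unit = 2.0000 × 56.077 = 112.154 g.
CaO wt% = 112.154 / 938.513 × 100 = 11.95%.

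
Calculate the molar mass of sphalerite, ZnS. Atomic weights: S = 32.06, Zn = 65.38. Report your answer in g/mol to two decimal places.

Zn: 1 × 65.38 = 65.3800
S: 1 × 32.06 = 32.0600
Summing the contributions gives the formula mass.

97.44 g/mol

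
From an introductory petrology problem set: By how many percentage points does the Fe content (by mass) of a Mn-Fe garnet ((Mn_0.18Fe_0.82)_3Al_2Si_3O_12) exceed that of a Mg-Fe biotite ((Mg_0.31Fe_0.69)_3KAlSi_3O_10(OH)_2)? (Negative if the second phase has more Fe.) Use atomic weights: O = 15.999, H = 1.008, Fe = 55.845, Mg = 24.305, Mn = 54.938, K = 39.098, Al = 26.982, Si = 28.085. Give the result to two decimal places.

3.67 percentage points

First mineral: 137.379 g Fe in 497.252 g formula = 27.63 wt% Fe.
Second mineral: 115.599 g Fe in 482.542 g formula = 23.96 wt% Fe.
27.63% − 23.96% gives a difference of 3.67 percentage points.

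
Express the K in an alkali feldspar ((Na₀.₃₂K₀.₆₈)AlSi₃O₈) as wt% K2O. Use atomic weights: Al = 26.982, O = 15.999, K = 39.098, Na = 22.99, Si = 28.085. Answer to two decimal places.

Molar mass of (Na₀.₃₂K₀.₆₈)AlSi₃O₈ = 0.32×22.99 + 0.68×39.098 + 1×26.982 + 3×28.085 + 8×15.999 = 273.172 g/mol.
Each formula unit contains 0.68 K, equivalent to 0.68/2 = 0.3400 mol K2O.
M(K2O) = 2×39.098 + 1×15.999 = 94.195 g/mol.
Mass of K2O per formula unit = 0.3400 × 94.195 = 32.026 g.
K2O wt% = 32.026 / 273.172 × 100 = 11.72%.

11.72 wt%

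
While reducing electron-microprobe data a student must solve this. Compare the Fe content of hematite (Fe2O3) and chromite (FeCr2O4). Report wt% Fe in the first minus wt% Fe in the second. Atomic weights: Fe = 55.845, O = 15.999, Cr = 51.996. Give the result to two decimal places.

M(Fe2O3) = 159.687 g/mol, so wt% Fe = 111.690/159.687 × 100 = 69.94%.
M(FeCr2O4) = 223.833 g/mol, so wt% Fe = 55.845/223.833 × 100 = 24.95%.
69.94 − 24.95 = 44.99 pp.

44.99 percentage points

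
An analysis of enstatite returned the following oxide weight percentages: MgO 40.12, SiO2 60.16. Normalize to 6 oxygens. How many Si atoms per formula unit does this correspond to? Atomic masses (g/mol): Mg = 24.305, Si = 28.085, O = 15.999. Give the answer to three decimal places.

40.12 wt% MgO ÷ 40.304 g/mol = 0.99543 mol, giving 0.99543 Mg and 0.99543 O.
60.16 wt% SiO2 ÷ 60.083 g/mol = 1.00128 mol, giving 1.00128 Si and 2.00256 O.
Oxygen sums to 2.99799; scaling by 6/2.99799 = 2.00134 puts the formula on 6 O.
Si: 1.00128 × 2.00134 = 2.004 atoms per formula unit.

2.004 Si apfu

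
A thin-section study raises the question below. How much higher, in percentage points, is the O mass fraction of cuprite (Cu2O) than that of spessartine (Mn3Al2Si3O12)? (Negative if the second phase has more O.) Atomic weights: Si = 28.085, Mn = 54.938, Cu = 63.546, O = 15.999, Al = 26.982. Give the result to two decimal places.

-27.60 percentage points

M(Cu2O) = 143.091 g/mol, so wt% O = 15.999/143.091 × 100 = 11.18%.
M(Mn3Al2Si3O12) = 495.021 g/mol, so wt% O = 191.988/495.021 × 100 = 38.78%.
11.18 − 38.78 = -27.60 pp.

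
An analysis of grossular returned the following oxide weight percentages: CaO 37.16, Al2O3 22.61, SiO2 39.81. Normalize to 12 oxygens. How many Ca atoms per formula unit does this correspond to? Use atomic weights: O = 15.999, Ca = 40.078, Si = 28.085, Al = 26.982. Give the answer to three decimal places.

CaO: 37.16/56.077 = 0.66266 mol → 0.66266 mol Ca, 0.66266 mol O.
Al2O3: 22.61/101.961 = 0.22175 mol → 0.44350 mol Al, 0.66525 mol O.
SiO2: 39.81/60.083 = 0.66258 mol → 0.66258 mol Si, 1.32516 mol O.
Total oxygen = 2.65307 mol. Normalization factor = 12/2.65307 = 4.52306.
Ca per 12 O = 0.66266 × 4.52306 = 2.997.

2.997 Ca apfu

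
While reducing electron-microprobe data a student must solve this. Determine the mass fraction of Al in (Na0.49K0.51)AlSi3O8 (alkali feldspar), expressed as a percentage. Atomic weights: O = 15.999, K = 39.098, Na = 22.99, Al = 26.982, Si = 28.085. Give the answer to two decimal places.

9.98 mass %

Molar mass of (Na0.49K0.51)AlSi3O8: 0.49·22.99 + 0.51·39.098 + 1·26.982 + 3·28.085 + 8·15.999 = 270.434 g/mol.
Mass of Al per formula unit: 1 × 26.982 = 26.982 g.
Weight fraction Al = 26.982 / 270.434 = 0.0998.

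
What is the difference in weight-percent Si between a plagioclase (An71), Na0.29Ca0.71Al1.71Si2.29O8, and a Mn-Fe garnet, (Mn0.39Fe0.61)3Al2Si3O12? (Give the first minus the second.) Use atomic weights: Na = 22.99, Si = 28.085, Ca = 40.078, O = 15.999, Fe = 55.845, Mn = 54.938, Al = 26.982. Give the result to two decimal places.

Si in Na0.29Ca0.71Al1.71Si2.29O8: molar mass 273.568 g/mol; 2.29×28.085 = 64.315 g → 23.51 wt%.
Si in (Mn0.39Fe0.61)3Al2Si3O12: molar mass 496.681 g/mol; 3×28.085 = 84.255 g → 16.96 wt%.
Difference = 23.51 − 16.96 = 6.55 percentage points.

6.55 percentage points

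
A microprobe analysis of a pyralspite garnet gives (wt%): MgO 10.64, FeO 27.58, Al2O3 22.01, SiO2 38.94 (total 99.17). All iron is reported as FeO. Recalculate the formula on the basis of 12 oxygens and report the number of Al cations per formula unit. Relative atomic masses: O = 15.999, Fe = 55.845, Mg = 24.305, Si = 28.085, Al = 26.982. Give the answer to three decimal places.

MgO (M=40.304): mol = 0.26399; Mg = 0.26399, O = 0.26399.
FeO (M=71.844): mol = 0.38389; Fe = 0.38389, O = 0.38389.
Al2O3 (M=101.961): mol = 0.21587; Al = 0.43174, O = 0.64761.
SiO2 (M=60.083): mol = 0.64810; Si = 0.64810, O = 1.29620.
ΣO = 2.59169; factor = 12/ΣO = 4.63018.
Al apfu = 0.43174 × 4.63018 = 1.999.

1.999 Al apfu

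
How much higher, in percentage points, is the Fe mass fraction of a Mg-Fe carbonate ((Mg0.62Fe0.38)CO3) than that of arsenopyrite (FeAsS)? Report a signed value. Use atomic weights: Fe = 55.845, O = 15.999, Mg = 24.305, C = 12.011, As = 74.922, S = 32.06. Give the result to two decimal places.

-12.26 percentage points

Fe in (Mg0.62Fe0.38)CO3: molar mass 96.298 g/mol; 0.38×55.845 = 21.221 g → 22.04 wt%.
Fe in FeAsS: molar mass 162.827 g/mol; 1×55.845 = 55.845 g → 34.30 wt%.
Difference = 22.04 − 34.30 = -12.26 percentage points.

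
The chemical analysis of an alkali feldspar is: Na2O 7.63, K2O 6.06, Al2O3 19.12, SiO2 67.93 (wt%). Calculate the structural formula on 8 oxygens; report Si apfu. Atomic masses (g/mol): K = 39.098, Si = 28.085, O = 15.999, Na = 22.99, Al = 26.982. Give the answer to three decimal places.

7.63 wt% Na2O ÷ 61.979 g/mol = 0.12311 mol, giving 0.24622 Na and 0.12311 O.
6.06 wt% K2O ÷ 94.195 g/mol = 0.06433 mol, giving 0.12866 K and 0.06433 O.
19.12 wt% Al2O3 ÷ 101.961 g/mol = 0.18752 mol, giving 0.37504 Al and 0.56256 O.
67.93 wt% SiO2 ÷ 60.083 g/mol = 1.13060 mol, giving 1.13060 Si and 2.26120 O.
Oxygen sums to 3.01120; scaling by 8/3.01120 = 2.65675 puts the formula on 8 O.
Si: 1.13060 × 2.65675 = 3.004 atoms per formula unit.

3.004 Si apfu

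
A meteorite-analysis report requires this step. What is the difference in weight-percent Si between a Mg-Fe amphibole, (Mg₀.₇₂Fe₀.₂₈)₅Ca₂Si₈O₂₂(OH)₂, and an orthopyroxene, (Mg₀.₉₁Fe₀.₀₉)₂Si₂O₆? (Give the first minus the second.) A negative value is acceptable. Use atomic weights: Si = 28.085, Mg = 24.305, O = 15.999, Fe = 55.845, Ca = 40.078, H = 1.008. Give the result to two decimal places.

M((Mg₀.₇₂Fe₀.₂₈)₅Ca₂Si₈O₂₂(OH)₂) = 856.509 g/mol, so wt% Si = 224.680/856.509 × 100 = 26.23%.
M((Mg₀.₉₁Fe₀.₀₉)₂Si₂O₆) = 206.451 g/mol, so wt% Si = 56.170/206.451 × 100 = 27.21%.
26.23 − 27.21 = -0.98 pp.

-0.98 percentage points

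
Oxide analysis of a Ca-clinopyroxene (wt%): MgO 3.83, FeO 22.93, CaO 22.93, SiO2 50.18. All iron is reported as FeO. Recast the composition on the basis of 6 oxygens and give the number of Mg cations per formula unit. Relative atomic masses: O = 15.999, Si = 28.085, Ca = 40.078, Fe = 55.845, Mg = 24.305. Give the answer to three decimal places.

MgO (M=40.304): mol = 0.09503; Mg = 0.09503, O = 0.09503.
FeO (M=71.844): mol = 0.31916; Fe = 0.31916, O = 0.31916.
CaO (M=56.077): mol = 0.40890; Ca = 0.40890, O = 0.40890.
SiO2 (M=60.083): mol = 0.83518; Si = 0.83518, O = 1.67036.
ΣO = 2.49345; factor = 6/ΣO = 2.40630.
Mg apfu = 0.09503 × 2.40630 = 0.229.

0.229 Mg apfu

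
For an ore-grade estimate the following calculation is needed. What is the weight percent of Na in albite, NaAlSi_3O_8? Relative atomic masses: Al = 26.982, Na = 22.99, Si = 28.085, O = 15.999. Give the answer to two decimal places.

M(NaAlSi_3O_8) = 262.219 g/mol.
Na contributes 1 × 22.99 = 22.990 g per mole.
22.990/262.219 = 0.0877 → 8.77%.

8.77 weight percent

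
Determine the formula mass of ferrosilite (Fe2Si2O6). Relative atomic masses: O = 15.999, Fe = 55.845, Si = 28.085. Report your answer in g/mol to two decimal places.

Fe: 2 × 55.845 = 111.6900
Si: 2 × 28.085 = 56.1700
O: 6 × 15.999 = 95.9940
Summing the contributions gives the formula mass.

263.85 g/mol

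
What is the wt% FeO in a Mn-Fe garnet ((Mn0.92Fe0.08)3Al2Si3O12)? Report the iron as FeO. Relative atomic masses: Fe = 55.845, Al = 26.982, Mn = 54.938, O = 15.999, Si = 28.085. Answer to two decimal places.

3.48 wt%

Molar mass of (Mn0.92Fe0.08)3Al2Si3O12 = 2.76·54.938 + 0.24·55.845 + 2·26.982 + 3·28.085 + 12·15.999 = 495.239 g/mol.
Each formula unit contains 0.24 Fe, equivalent to 0.24/1 = 0.2400 mol FeO.
M(FeO) = 1×55.845 + 1×15.999 = 71.844 g/mol.
Mass of FeO per formula unit = 0.2400 × 71.844 = 17.243 g.
FeO wt% = 17.243 / 495.239 × 100 = 3.48%.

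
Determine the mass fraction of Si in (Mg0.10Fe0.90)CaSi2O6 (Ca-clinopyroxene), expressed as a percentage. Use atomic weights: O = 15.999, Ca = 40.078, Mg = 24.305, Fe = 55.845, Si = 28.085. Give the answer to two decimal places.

22.93 wt%

M((Mg0.10Fe0.90)CaSi2O6) = 244.933 g/mol.
Si contributes 2 × 28.085 = 56.170 g per mole.
56.170/244.933 = 0.2293 → 22.93%.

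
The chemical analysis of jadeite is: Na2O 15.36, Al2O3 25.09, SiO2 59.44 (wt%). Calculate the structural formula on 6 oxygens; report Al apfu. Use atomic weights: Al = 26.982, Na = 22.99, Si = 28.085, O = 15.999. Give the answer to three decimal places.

0.996 Al apfu

Na2O: 15.36/61.979 = 0.24783 mol → 0.49566 mol Na, 0.24783 mol O.
Al2O3: 25.09/101.961 = 0.24607 mol → 0.49214 mol Al, 0.73821 mol O.
SiO2: 59.44/60.083 = 0.98930 mol → 0.98930 mol Si, 1.97860 mol O.
Total oxygen = 2.96464 mol. Normalization factor = 6/2.96464 = 2.02385.
Al per 6 O = 0.49214 × 2.02385 = 0.996.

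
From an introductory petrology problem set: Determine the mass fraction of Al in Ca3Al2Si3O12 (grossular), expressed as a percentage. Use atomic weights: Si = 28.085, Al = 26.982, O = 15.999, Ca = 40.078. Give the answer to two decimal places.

11.98 wt%

Molar mass of Ca3Al2Si3O12: 3·40.078 + 2·26.982 + 3·28.085 + 12·15.999 = 450.441 g/mol.
Mass of Al per formula unit: 2 × 26.982 = 53.964 g.
Weight fraction Al = 53.964 / 450.441 = 0.1198.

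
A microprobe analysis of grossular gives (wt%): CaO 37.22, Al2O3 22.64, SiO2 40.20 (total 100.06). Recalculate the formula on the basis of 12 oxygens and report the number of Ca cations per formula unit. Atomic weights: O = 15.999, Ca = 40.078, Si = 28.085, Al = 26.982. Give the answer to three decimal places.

2.985 Ca apfu

CaO: 37.22/56.077 = 0.66373 mol → 0.66373 mol Ca, 0.66373 mol O.
Al2O3: 22.64/101.961 = 0.22205 mol → 0.44410 mol Al, 0.66615 mol O.
SiO2: 40.20/60.083 = 0.66907 mol → 0.66907 mol Si, 1.33814 mol O.
Total oxygen = 2.66802 mol. Normalization factor = 12/2.66802 = 4.49772.
Ca per 12 O = 0.66373 × 4.49772 = 2.985.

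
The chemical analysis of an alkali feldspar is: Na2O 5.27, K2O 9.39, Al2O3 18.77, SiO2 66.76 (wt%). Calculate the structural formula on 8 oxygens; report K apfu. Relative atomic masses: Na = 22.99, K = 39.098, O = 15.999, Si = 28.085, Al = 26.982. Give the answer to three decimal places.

0.539 K apfu

Na2O (M=61.979): mol = 0.08503; Na = 0.17006, O = 0.08503.
K2O (M=94.195): mol = 0.09969; K = 0.19938, O = 0.09969.
Al2O3 (M=101.961): mol = 0.18409; Al = 0.36818, O = 0.55227.
SiO2 (M=60.083): mol = 1.11113; Si = 1.11113, O = 2.22226.
ΣO = 2.95925; factor = 8/ΣO = 2.70339.
K apfu = 0.19938 × 2.70339 = 0.539.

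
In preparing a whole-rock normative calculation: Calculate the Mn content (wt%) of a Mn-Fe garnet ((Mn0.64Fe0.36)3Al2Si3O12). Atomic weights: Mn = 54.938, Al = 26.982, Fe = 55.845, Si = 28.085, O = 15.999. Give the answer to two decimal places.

21.27 wt%

M((Mn0.64Fe0.36)3Al2Si3O12) = 496.001 g/mol.
Mn contributes 1.92 × 54.938 = 105.481 g per mole.
105.481/496.001 = 0.2127 → 21.27%.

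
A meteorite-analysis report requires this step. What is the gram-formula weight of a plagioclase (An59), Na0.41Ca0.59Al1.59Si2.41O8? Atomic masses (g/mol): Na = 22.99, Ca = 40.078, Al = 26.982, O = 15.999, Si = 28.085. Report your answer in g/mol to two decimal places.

271.65 g/mol

M = 0.41·22.99 + 0.59·40.078 + 1.59·26.982 + 2.41·28.085 + 8·15.999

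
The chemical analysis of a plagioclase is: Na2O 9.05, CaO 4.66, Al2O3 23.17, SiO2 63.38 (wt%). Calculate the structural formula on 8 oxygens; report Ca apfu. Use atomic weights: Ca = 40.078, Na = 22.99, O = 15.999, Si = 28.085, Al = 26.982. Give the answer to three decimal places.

Na2O: 9.05/61.979 = 0.14602 mol → 0.29204 mol Na, 0.14602 mol O.
CaO: 4.66/56.077 = 0.08310 mol → 0.08310 mol Ca, 0.08310 mol O.
Al2O3: 23.17/101.961 = 0.22724 mol → 0.45448 mol Al, 0.68172 mol O.
SiO2: 63.38/60.083 = 1.05487 mol → 1.05487 mol Si, 2.10974 mol O.
Total oxygen = 3.02058 mol. Normalization factor = 8/3.02058 = 2.64850.
Ca per 8 O = 0.08310 × 2.64850 = 0.220.

0.220 Ca apfu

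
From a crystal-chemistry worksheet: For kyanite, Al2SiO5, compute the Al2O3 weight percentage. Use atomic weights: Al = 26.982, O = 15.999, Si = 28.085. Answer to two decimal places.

Molar mass of Al2SiO5 = 2·26.982 + 1·28.085 + 5·15.999 = 162.044 g/mol.
Each formula unit contains 2 Al, equivalent to 2/2 = 1.0000 mol Al2O3.
M(Al2O3) = 2×26.982 + 3×15.999 = 101.961 g/mol.
Mass of Al2O3 per formula unit = 1.0000 × 101.961 = 101.961 g.
Al2O3 wt% = 101.961 / 162.044 × 100 = 62.92%.

62.92 wt%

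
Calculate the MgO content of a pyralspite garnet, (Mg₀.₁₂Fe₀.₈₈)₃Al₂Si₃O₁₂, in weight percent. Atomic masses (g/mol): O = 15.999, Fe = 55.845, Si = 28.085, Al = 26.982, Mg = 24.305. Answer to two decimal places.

Formula mass = 486.388 g/mol.
0.36 Mg → 0.3600 mol MgO per formula unit; M(MgO) = 40.304, so MgO mass = 14.509 g.
14.509/486.388 × 100 = 2.98 wt%.

2.98 wt%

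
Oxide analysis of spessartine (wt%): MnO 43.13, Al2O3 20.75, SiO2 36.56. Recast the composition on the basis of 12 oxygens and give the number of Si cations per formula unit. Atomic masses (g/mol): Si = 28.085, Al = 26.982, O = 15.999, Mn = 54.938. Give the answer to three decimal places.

MnO: 43.13/70.937 = 0.60800 mol → 0.60800 mol Mn, 0.60800 mol O.
Al2O3: 20.75/101.961 = 0.20351 mol → 0.40702 mol Al, 0.61053 mol O.
SiO2: 36.56/60.083 = 0.60849 mol → 0.60849 mol Si, 1.21698 mol O.
Total oxygen = 2.43551 mol. Normalization factor = 12/2.43551 = 4.92710.
Si per 12 O = 0.60849 × 4.92710 = 2.998.

2.998 Si apfu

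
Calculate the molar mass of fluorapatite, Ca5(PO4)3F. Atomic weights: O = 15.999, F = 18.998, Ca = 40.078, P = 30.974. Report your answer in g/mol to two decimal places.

504.30 g/mol

The formula mass is the sum 5*40.078 + 3*30.974 + 12*15.999 + 1*18.998.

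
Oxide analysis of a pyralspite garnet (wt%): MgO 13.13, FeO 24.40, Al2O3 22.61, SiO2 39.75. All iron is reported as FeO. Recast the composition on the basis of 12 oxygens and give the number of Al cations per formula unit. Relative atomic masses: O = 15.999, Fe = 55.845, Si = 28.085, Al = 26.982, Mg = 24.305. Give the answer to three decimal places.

2.005 Al apfu

MgO (M=40.304): mol = 0.32577; Mg = 0.32577, O = 0.32577.
FeO (M=71.844): mol = 0.33962; Fe = 0.33962, O = 0.33962.
Al2O3 (M=101.961): mol = 0.22175; Al = 0.44350, O = 0.66525.
SiO2 (M=60.083): mol = 0.66158; Si = 0.66158, O = 1.32316.
ΣO = 2.65380; factor = 12/ΣO = 4.52182.
Al apfu = 0.44350 × 4.52182 = 2.005.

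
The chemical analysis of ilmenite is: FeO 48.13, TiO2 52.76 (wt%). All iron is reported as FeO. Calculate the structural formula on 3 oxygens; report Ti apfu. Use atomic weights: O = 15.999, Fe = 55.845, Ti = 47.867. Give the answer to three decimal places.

0.995 Ti apfu

48.13 wt% FeO ÷ 71.844 g/mol = 0.66992 mol, giving 0.66992 Fe and 0.66992 O.
52.76 wt% TiO2 ÷ 79.865 g/mol = 0.66061 mol, giving 0.66061 Ti and 1.32122 O.
Oxygen sums to 1.99114; scaling by 3/1.99114 = 1.50667 puts the formula on 3 O.
Ti: 0.66061 × 1.50667 = 0.995 atoms per formula unit.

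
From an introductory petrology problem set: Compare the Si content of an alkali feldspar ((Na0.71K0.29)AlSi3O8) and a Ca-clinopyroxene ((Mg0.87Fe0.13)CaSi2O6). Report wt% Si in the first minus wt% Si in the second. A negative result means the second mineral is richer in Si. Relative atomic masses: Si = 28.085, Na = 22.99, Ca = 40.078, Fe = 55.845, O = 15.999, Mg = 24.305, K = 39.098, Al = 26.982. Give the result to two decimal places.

Si in (Na0.71K0.29)AlSi3O8: molar mass 266.890 g/mol; 3×28.085 = 84.255 g → 31.57 wt%.
Si in (Mg0.87Fe0.13)CaSi2O6: molar mass 220.647 g/mol; 2×28.085 = 56.170 g → 25.46 wt%.
Difference = 31.57 − 25.46 = 6.11 percentage points.

6.11 percentage points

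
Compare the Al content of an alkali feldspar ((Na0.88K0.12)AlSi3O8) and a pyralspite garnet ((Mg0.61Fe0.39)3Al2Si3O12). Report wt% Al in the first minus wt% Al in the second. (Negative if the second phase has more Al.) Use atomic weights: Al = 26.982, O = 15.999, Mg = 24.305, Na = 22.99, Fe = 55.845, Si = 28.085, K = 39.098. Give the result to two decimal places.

First mineral: 26.982 g Al in 264.152 g formula = 10.21 wt% Al.
Second mineral: 53.964 g Al in 440.024 g formula = 12.26 wt% Al.
10.21% − 12.26% gives a difference of -2.05 percentage points.

-2.05 percentage points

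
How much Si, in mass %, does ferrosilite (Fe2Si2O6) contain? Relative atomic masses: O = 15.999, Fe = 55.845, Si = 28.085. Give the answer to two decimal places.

21.29 mass %

Formula mass = 2*55.845 + 2*28.085 + 6*15.999 = 263.854 g/mol, of which 56.170 g is Si.
So Si makes up 56.170/263.854 = 0.2129 of the mass, i.e. 21.29%.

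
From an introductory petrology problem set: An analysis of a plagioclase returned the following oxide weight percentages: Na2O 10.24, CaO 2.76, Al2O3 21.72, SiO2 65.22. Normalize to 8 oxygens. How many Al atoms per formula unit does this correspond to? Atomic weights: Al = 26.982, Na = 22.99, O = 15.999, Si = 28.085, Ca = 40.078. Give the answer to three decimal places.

Na2O (M=61.979): mol = 0.16522; Na = 0.33044, O = 0.16522.
CaO (M=56.077): mol = 0.04922; Ca = 0.04922, O = 0.04922.
Al2O3 (M=101.961): mol = 0.21302; Al = 0.42604, O = 0.63906.
SiO2 (M=60.083): mol = 1.08550; Si = 1.08550, O = 2.17100.
ΣO = 3.02450; factor = 8/ΣO = 2.64507.
Al apfu = 0.42604 × 2.64507 = 1.127.

1.127 Al apfu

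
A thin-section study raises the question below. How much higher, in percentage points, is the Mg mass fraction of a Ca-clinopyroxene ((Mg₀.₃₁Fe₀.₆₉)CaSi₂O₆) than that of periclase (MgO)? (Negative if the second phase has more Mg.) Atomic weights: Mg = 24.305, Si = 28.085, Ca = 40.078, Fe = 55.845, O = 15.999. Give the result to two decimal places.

Mg in (Mg₀.₃₁Fe₀.₆₉)CaSi₂O₆: molar mass 238.310 g/mol; 0.31×24.305 = 7.535 g → 3.16 wt%.
Mg in MgO: molar mass 40.304 g/mol; 1×24.305 = 24.305 g → 60.30 wt%.
Difference = 3.16 − 60.30 = -57.14 percentage points.

-57.14 percentage points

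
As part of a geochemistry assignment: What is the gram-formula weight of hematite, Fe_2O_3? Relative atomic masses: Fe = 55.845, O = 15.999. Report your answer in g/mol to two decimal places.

159.69 g/mol

M = 2·55.845 + 3·15.999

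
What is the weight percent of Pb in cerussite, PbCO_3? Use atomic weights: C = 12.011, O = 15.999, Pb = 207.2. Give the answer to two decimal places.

Molar mass of PbCO_3: 1*207.2 + 1*12.011 + 3*15.999 = 267.208 g/mol.
Mass of Pb per formula unit: 1 × 207.2 = 207.200 g.
Weight fraction Pb = 207.200 / 267.208 = 0.7754.

77.54 weight percent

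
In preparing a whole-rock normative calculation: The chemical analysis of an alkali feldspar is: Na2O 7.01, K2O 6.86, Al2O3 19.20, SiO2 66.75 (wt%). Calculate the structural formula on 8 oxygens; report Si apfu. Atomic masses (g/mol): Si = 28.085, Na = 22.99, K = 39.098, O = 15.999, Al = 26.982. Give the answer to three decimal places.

2.990 Si apfu

Na2O: 7.01/61.979 = 0.11310 mol → 0.22620 mol Na, 0.11310 mol O.
K2O: 6.86/94.195 = 0.07283 mol → 0.14566 mol K, 0.07283 mol O.
Al2O3: 19.20/101.961 = 0.18831 mol → 0.37662 mol Al, 0.56493 mol O.
SiO2: 66.75/60.083 = 1.11096 mol → 1.11096 mol Si, 2.22192 mol O.
Total oxygen = 2.97278 mol. Normalization factor = 8/2.97278 = 2.69108.
Si per 8 O = 1.11096 × 2.69108 = 2.990.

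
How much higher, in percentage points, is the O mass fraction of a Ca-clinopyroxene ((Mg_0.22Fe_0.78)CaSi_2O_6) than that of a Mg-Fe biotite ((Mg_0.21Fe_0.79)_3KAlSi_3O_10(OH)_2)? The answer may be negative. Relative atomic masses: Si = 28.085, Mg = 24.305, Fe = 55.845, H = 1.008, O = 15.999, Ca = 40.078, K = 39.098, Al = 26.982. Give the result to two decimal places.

0.79 percentage points

M((Mg_0.22Fe_0.78)CaSi_2O_6) = 241.148 g/mol, so wt% O = 95.994/241.148 × 100 = 39.81%.
M((Mg_0.21Fe_0.79)_3KAlSi_3O_10(OH)_2) = 492.004 g/mol, so wt% O = 191.988/492.004 × 100 = 39.02%.
39.81 − 39.02 = 0.79 pp.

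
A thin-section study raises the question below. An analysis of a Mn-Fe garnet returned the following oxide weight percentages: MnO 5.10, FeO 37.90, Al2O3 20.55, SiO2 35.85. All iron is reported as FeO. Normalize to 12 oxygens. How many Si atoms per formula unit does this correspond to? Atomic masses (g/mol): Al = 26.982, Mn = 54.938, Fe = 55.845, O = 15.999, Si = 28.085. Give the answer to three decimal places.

2.987 Si apfu

MnO: 5.10/70.937 = 0.07189 mol → 0.07189 mol Mn, 0.07189 mol O.
FeO: 37.90/71.844 = 0.52753 mol → 0.52753 mol Fe, 0.52753 mol O.
Al2O3: 20.55/101.961 = 0.20155 mol → 0.40310 mol Al, 0.60465 mol O.
SiO2: 35.85/60.083 = 0.59667 mol → 0.59667 mol Si, 1.19334 mol O.
Total oxygen = 2.39741 mol. Normalization factor = 12/2.39741 = 5.00540.
Si per 12 O = 0.59667 × 5.00540 = 2.987.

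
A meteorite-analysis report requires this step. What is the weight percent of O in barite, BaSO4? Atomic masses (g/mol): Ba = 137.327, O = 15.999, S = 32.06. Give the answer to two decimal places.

Formula mass = 1·137.327 + 1·32.06 + 4·15.999 = 233.383 g/mol, of which 63.996 g is O.
So O makes up 63.996/233.383 = 0.2742 of the mass, i.e. 27.42%.

27.42 mass %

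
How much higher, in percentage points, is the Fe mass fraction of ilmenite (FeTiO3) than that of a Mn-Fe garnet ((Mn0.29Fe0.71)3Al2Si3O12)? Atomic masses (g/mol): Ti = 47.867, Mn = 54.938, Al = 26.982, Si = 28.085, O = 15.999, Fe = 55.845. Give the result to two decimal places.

12.87 percentage points

Fe in FeTiO3: molar mass 151.709 g/mol; 1×55.845 = 55.845 g → 36.81 wt%.
Fe in (Mn0.29Fe0.71)3Al2Si3O12: molar mass 496.953 g/mol; 2.13×55.845 = 118.950 g → 23.94 wt%.
Difference = 36.81 − 23.94 = 12.87 percentage points.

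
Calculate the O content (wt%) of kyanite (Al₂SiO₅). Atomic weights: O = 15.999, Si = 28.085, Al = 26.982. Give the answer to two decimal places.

49.37 wt%

Formula mass = 2×26.982 + 1×28.085 + 5×15.999 = 162.044 g/mol, of which 79.995 g is O.
So O makes up 79.995/162.044 = 0.4937 of the mass, i.e. 49.37%.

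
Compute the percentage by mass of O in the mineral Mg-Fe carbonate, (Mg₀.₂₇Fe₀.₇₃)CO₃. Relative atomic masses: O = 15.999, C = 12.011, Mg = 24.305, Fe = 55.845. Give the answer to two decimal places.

M((Mg₀.₂₇Fe₀.₇₃)CO₃) = 107.337 g/mol.
O contributes 3 × 15.999 = 47.997 g per mole.
47.997/107.337 = 0.4472 → 44.72%.

44.72 wt%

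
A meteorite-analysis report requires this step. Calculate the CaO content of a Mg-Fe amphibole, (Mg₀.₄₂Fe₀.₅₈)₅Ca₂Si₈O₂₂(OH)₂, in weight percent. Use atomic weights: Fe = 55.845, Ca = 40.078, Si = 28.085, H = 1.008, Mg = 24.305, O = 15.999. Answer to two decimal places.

M((Mg₀.₄₂Fe₀.₅₈)₅Ca₂Si₈O₂₂(OH)₂) = 903.819 g/mol; M(CaO) = 56.077 g/mol.
Moles CaO per formula unit = 2 Ca ÷ 1 = 2.0000.
CaO fraction = (2.0000 × 56.077) / 903.819 = 112.154/903.819 = 0.1241.

12.41 wt%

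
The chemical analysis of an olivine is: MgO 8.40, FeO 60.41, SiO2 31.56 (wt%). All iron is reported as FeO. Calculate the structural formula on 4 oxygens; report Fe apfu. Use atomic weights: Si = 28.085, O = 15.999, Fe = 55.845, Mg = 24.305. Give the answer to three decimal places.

8.40 wt% MgO ÷ 40.304 g/mol = 0.20842 mol, giving 0.20842 Mg and 0.20842 O.
60.41 wt% FeO ÷ 71.844 g/mol = 0.84085 mol, giving 0.84085 Fe and 0.84085 O.
31.56 wt% SiO2 ÷ 60.083 g/mol = 0.52527 mol, giving 0.52527 Si and 1.05054 O.
Oxygen sums to 2.09981; scaling by 4/2.09981 = 1.90493 puts the formula on 4 O.
Fe: 0.84085 × 1.90493 = 1.602 atoms per formula unit.

1.602 Fe apfu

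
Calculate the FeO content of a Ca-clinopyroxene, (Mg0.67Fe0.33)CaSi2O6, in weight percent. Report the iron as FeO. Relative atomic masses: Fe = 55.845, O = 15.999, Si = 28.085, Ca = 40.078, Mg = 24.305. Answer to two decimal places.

Molar mass of (Mg0.67Fe0.33)CaSi2O6 = 0.67×24.305 + 0.33×55.845 + 1×40.078 + 2×28.085 + 6×15.999 = 226.955 g/mol.
Each formula unit contains 0.33 Fe, equivalent to 0.33/1 = 0.3300 mol FeO.
M(FeO) = 1×55.845 + 1×15.999 = 71.844 g/mol.
Mass of FeO per formula unit = 0.3300 × 71.844 = 23.709 g.
FeO wt% = 23.709 / 226.955 × 100 = 10.45%.

10.45 wt%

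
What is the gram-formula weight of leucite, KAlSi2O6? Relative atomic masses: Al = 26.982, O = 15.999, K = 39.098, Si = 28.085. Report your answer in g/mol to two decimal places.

218.24 g/mol

The formula mass is the sum 1(39.098) + 1(26.982) + 2(28.085) + 6(15.999).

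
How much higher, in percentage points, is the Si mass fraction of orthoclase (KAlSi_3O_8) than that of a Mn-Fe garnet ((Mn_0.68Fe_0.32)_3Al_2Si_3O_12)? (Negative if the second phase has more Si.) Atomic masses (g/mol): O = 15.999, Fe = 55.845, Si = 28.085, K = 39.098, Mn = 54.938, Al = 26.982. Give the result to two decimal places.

13.28 percentage points

M(KAlSi_3O_8) = 278.327 g/mol, so wt% Si = 84.255/278.327 × 100 = 30.27%.
M((Mn_0.68Fe_0.32)_3Al_2Si_3O_12) = 495.892 g/mol, so wt% Si = 84.255/495.892 × 100 = 16.99%.
30.27 − 16.99 = 13.28 pp.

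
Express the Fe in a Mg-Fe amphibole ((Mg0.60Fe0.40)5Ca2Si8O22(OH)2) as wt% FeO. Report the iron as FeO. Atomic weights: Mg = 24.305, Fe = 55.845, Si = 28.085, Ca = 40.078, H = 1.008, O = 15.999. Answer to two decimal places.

16.41 wt%

M((Mg0.60Fe0.40)5Ca2Si8O22(OH)2) = 875.433 g/mol; M(FeO) = 71.844 g/mol.
Moles FeO per formula unit = 2 Fe ÷ 1 = 2.0000.
FeO fraction = (2.0000 × 71.844) / 875.433 = 143.688/875.433 = 0.1641.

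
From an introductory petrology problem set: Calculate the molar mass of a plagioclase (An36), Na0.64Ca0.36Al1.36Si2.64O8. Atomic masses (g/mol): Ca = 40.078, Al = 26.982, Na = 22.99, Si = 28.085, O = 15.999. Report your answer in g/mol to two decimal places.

Na: 0.64 × 22.99 = 14.7136
Ca: 0.36 × 40.078 = 14.4281
Al: 1.36 × 26.982 = 36.6955
Si: 2.64 × 28.085 = 74.1444
O: 8 × 15.999 = 127.9920
Summing the contributions gives the formula mass.

267.97 g/mol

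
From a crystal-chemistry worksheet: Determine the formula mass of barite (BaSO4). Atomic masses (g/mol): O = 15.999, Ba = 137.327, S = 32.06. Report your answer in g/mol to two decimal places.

233.38 g/mol

M = 1*137.327 + 1*32.06 + 4*15.999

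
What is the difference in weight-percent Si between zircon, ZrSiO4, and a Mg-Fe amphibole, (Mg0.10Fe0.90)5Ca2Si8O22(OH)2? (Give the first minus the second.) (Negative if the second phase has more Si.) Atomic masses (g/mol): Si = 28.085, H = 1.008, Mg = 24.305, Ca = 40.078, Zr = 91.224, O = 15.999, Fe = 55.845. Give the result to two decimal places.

-8.22 percentage points

M(ZrSiO4) = 183.305 g/mol, so wt% Si = 28.085/183.305 × 100 = 15.32%.
M((Mg0.10Fe0.90)5Ca2Si8O22(OH)2) = 954.283 g/mol, so wt% Si = 224.680/954.283 × 100 = 23.54%.
15.32 − 23.54 = -8.22 pp.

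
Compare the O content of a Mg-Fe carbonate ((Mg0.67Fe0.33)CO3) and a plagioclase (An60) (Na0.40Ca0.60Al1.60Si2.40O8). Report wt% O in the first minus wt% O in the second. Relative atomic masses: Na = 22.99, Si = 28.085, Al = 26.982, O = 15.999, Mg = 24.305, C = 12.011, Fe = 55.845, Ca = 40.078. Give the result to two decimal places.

M((Mg0.67Fe0.33)CO3) = 94.721 g/mol, so wt% O = 47.997/94.721 × 100 = 50.67%.
M(Na0.40Ca0.60Al1.60Si2.40O8) = 271.810 g/mol, so wt% O = 127.992/271.810 × 100 = 47.09%.
50.67 − 47.09 = 3.58 pp.

3.58 percentage points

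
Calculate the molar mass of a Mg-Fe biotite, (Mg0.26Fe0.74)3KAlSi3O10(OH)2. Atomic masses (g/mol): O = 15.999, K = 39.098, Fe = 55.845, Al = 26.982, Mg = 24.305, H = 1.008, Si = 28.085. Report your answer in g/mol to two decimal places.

M = 0.78(24.305) + 2.22(55.845) + 1(39.098) + 1(26.982) + 3(28.085) + 12(15.999) + 2(1.008)

487.27 g/mol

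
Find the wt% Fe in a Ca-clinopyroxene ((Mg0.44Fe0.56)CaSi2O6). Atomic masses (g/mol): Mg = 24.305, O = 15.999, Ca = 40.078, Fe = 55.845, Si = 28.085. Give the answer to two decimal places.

M((Mg0.44Fe0.56)CaSi2O6) = 234.209 g/mol.
Fe contributes 0.56 × 55.845 = 31.273 g per mole.
31.273/234.209 = 0.1335 → 13.35%.

13.35 wt%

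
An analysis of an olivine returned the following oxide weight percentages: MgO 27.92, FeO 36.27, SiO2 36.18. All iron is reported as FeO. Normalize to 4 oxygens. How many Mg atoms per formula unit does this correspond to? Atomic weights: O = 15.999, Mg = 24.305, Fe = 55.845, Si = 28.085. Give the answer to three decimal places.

1.154 Mg apfu

MgO: 27.92/40.304 = 0.69274 mol → 0.69274 mol Mg, 0.69274 mol O.
FeO: 36.27/71.844 = 0.50484 mol → 0.50484 mol Fe, 0.50484 mol O.
SiO2: 36.18/60.083 = 0.60217 mol → 0.60217 mol Si, 1.20434 mol O.
Total oxygen = 2.40192 mol. Normalization factor = 4/2.40192 = 1.66533.
Mg per 4 O = 0.69274 × 1.66533 = 1.154.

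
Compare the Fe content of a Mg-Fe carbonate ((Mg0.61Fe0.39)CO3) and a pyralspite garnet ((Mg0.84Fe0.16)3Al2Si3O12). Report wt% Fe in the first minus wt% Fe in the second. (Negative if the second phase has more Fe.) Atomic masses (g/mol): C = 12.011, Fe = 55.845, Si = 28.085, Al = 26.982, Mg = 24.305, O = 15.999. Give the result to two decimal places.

Fe in (Mg0.61Fe0.39)CO3: molar mass 96.614 g/mol; 0.39×55.845 = 21.780 g → 22.54 wt%.
Fe in (Mg0.84Fe0.16)3Al2Si3O12: molar mass 418.261 g/mol; 0.48×55.845 = 26.806 g → 6.41 wt%.
Difference = 22.54 − 6.41 = 16.13 percentage points.

16.13 percentage points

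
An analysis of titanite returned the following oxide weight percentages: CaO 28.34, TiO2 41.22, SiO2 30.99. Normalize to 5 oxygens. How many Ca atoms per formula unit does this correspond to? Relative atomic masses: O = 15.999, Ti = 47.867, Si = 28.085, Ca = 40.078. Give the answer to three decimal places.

0.984 Ca apfu

28.34 wt% CaO ÷ 56.077 g/mol = 0.50538 mol, giving 0.50538 Ca and 0.50538 O.
41.22 wt% TiO2 ÷ 79.865 g/mol = 0.51612 mol, giving 0.51612 Ti and 1.03224 O.
30.99 wt% SiO2 ÷ 60.083 g/mol = 0.51579 mol, giving 0.51579 Si and 1.03158 O.
Oxygen sums to 2.56920; scaling by 5/2.56920 = 1.94613 puts the formula on 5 O.
Ca: 0.50538 × 1.94613 = 0.984 atoms per formula unit.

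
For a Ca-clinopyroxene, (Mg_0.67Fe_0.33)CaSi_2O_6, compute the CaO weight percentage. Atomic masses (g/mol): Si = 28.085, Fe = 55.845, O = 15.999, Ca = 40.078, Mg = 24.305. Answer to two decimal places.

24.71 wt%

Molar mass of (Mg_0.67Fe_0.33)CaSi_2O_6 = 0.67·24.305 + 0.33·55.845 + 1·40.078 + 2·28.085 + 6·15.999 = 226.955 g/mol.
Each formula unit contains 1 Ca, equivalent to 1/1 = 1.0000 mol CaO.
M(CaO) = 1×40.078 + 1×15.999 = 56.077 g/mol.
Mass of CaO per formula unit = 1.0000 × 56.077 = 56.077 g.
CaO wt% = 56.077 / 226.955 × 100 = 24.71%.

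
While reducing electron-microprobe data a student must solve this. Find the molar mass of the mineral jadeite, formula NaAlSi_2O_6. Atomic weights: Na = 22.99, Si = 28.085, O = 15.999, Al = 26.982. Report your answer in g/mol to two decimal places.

Na: 1 × 22.99 = 22.9900
Al: 1 × 26.982 = 26.9820
Si: 2 × 28.085 = 56.1700
O: 6 × 15.999 = 95.9940
Summing the contributions gives the formula mass.

202.14 g/mol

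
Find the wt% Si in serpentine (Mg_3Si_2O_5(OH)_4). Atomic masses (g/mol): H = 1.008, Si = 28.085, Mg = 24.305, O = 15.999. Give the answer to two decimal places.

Molar mass of Mg_3Si_2O_5(OH)_4: 3*24.305 + 2*28.085 + 9*15.999 + 4*1.008 = 277.108 g/mol.
Mass of Si per formula unit: 2 × 28.085 = 56.170 g.
Weight fraction Si = 56.170 / 277.108 = 0.2027.

20.27 wt%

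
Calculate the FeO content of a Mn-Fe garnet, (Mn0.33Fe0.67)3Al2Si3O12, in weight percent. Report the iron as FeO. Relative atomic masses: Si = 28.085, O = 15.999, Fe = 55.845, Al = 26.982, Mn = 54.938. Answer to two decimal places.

29.06 wt%

M((Mn0.33Fe0.67)3Al2Si3O12) = 496.844 g/mol; M(FeO) = 71.844 g/mol.
Moles FeO per formula unit = 2.01 Fe ÷ 1 = 2.0100.
FeO fraction = (2.0100 × 71.844) / 496.844 = 144.406/496.844 = 0.2906.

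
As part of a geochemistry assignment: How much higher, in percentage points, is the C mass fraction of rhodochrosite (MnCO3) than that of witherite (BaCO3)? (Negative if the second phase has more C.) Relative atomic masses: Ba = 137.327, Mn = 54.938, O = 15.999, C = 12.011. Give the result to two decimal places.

C in MnCO3: molar mass 114.946 g/mol; 1×12.011 = 12.011 g → 10.45 wt%.
C in BaCO3: molar mass 197.335 g/mol; 1×12.011 = 12.011 g → 6.09 wt%.
Difference = 10.45 − 6.09 = 4.36 percentage points.

4.36 percentage points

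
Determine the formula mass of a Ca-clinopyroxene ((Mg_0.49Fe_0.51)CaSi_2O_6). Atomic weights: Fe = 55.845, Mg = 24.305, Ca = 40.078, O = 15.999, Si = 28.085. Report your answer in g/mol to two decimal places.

M = 0.49·24.305 + 0.51·55.845 + 1·40.078 + 2·28.085 + 6·15.999

232.63 g/mol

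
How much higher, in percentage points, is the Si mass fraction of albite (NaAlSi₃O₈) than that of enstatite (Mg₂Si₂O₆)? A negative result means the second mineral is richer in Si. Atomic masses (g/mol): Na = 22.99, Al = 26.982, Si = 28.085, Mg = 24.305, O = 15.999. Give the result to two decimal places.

4.15 percentage points

M(NaAlSi₃O₈) = 262.219 g/mol, so wt% Si = 84.255/262.219 × 100 = 32.13%.
M(Mg₂Si₂O₆) = 200.774 g/mol, so wt% Si = 56.170/200.774 × 100 = 27.98%.
32.13 − 27.98 = 4.15 pp.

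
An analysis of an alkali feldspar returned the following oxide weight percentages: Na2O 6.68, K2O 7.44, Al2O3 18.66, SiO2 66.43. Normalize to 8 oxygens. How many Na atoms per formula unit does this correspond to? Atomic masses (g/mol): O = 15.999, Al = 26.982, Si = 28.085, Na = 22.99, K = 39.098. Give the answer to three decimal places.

0.585 Na apfu

Na2O (M=61.979): mol = 0.10778; Na = 0.21556, O = 0.10778.
K2O (M=94.195): mol = 0.07899; K = 0.15798, O = 0.07899.
Al2O3 (M=101.961): mol = 0.18301; Al = 0.36602, O = 0.54903.
SiO2 (M=60.083): mol = 1.10564; Si = 1.10564, O = 2.21128.
ΣO = 2.94708; factor = 8/ΣO = 2.71455.
Na apfu = 0.21556 × 2.71455 = 0.585.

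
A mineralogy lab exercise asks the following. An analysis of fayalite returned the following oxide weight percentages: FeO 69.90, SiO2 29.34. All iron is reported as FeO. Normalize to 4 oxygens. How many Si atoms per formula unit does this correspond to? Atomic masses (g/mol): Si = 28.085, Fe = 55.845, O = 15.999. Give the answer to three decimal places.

FeO: 69.90/71.844 = 0.97294 mol → 0.97294 mol Fe, 0.97294 mol O.
SiO2: 29.34/60.083 = 0.48832 mol → 0.48832 mol Si, 0.97664 mol O.
Total oxygen = 1.94958 mol. Normalization factor = 4/1.94958 = 2.05172.
Si per 4 O = 0.48832 × 2.05172 = 1.002.

1.002 Si apfu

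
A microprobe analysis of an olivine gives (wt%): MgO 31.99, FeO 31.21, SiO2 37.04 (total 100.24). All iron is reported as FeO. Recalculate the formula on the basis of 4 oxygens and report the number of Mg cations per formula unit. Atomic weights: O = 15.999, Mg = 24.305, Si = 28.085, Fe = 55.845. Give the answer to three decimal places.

MgO (M=40.304): mol = 0.79372; Mg = 0.79372, O = 0.79372.
FeO (M=71.844): mol = 0.43441; Fe = 0.43441, O = 0.43441.
SiO2 (M=60.083): mol = 0.61648; Si = 0.61648, O = 1.23296.
ΣO = 2.46109; factor = 4/ΣO = 1.62530.
Mg apfu = 0.79372 × 1.62530 = 1.290.

1.290 Mg apfu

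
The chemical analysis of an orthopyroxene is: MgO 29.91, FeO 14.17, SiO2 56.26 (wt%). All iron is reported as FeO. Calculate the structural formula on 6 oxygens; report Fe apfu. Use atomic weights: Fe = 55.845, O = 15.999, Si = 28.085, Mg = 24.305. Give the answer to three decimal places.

MgO: 29.91/40.304 = 0.74211 mol → 0.74211 mol Mg, 0.74211 mol O.
FeO: 14.17/71.844 = 0.19723 mol → 0.19723 mol Fe, 0.19723 mol O.
SiO2: 56.26/60.083 = 0.93637 mol → 0.93637 mol Si, 1.87274 mol O.
Total oxygen = 2.81208 mol. Normalization factor = 6/2.81208 = 2.13365.
Fe per 6 O = 0.19723 × 2.13365 = 0.421.

0.421 Fe apfu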